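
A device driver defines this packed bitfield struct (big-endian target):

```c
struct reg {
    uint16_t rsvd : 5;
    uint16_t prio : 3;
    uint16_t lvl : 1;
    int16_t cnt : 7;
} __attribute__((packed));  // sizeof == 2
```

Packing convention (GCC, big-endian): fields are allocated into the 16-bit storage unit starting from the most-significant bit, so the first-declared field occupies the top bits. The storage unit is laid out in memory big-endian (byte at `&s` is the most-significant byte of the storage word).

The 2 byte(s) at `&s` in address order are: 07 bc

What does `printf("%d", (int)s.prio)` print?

[0]=0x07 [1]=0xbc (big-endian) → word 0x07bc
rsvd:5 @ bit 11 → (0x07bc>>11)&0x1f = 0x0
prio:3 @ bit 8 → (0x07bc>>8)&0x7 = 0x7  ←
lvl:1 @ bit 7 → (0x07bc>>7)&0x1 = 0x1
cnt:7 @ bit 0 → (0x07bc>>0)&0x7f = 0x3c

7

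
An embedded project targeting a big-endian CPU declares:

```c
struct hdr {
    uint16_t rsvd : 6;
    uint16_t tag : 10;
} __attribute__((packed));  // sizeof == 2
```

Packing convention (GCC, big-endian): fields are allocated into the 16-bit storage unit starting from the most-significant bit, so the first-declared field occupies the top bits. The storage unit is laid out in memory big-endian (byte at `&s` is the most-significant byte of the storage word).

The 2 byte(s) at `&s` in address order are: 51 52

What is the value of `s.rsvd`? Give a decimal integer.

[0]=0x51 [1]=0x52 (big-endian) → word 0x5152
rsvd [10+:6] = (word>>10) & 0x3f = 20  ←
tag [0+:10] = (word>>0) & 0x3ff = 338

20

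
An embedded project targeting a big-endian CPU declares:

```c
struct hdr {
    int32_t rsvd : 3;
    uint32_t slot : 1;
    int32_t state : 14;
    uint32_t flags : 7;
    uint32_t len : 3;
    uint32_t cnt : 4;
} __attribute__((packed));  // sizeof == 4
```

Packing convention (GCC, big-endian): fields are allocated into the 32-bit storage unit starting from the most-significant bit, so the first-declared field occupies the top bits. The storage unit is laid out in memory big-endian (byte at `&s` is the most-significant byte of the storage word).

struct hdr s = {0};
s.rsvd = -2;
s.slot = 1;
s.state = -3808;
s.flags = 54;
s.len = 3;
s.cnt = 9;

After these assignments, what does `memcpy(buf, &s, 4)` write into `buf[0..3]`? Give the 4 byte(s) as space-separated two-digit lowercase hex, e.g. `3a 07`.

[29+:3] rsvd=-2 & 0x7 = 0x6; word=0xc0000000
[28+:1] slot=1 & 0x1 = 0x1; word=0xd0000000
[14+:14] state=-3808 & 0x3fff = 0x3120; word=0xdc480000
[7+:7] flags=54 & 0x7f = 0x36; word=0xdc481b00
[4+:3] len=3 & 0x7 = 0x3; word=0xdc481b30
[0+:4] cnt=9 & 0xf = 0x9; word=0xdc481b39
word = 0xdc481b39 → big-endian bytes:
  [0]=0xdc  [1]=0x48  [2]=0x1b  [3]=0x39

dc 48 1b 39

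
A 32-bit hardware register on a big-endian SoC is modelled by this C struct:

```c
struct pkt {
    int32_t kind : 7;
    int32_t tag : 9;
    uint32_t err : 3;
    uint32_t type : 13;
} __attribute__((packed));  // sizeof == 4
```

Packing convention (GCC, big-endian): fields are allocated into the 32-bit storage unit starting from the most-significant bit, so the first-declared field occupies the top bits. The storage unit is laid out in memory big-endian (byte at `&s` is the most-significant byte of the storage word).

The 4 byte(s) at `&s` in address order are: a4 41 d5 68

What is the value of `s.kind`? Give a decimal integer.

[0]=0xa4 [1]=0x41 [2]=0xd5 [3]=0x68 (big-endian) → word 0xa441d568
kind [25+:7] = (word>>25) & 0x7f = 82  ←
tag [16+:9] = (word>>16) & 0x1ff = 65
err [13+:3] = (word>>13) & 0x7 = 6
type [0+:13] = (word>>0) & 0x1fff = 5480
kind signed 7b, MSB=1: 82 - 128 = -46

-46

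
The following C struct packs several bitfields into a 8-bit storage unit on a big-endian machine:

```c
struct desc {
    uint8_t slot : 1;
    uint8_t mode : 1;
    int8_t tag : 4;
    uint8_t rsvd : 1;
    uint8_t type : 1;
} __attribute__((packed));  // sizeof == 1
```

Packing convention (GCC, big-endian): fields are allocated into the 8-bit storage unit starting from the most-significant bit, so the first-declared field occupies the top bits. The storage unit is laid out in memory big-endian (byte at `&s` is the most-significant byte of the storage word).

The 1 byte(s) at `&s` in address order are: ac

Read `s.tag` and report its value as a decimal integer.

-5

[0]=0xac (big-endian) → word 0xac
slot [7+:1] = (word>>7) & 0x1 = 1
mode [6+:1] = (word>>6) & 0x1 = 0
tag [2+:4] = (word>>2) & 0xf = 11  ←
rsvd [1+:1] = (word>>1) & 0x1 = 0
type [0+:1] = (word>>0) & 0x1 = 0
tag signed 4b, MSB=1: 11 - 16 = -5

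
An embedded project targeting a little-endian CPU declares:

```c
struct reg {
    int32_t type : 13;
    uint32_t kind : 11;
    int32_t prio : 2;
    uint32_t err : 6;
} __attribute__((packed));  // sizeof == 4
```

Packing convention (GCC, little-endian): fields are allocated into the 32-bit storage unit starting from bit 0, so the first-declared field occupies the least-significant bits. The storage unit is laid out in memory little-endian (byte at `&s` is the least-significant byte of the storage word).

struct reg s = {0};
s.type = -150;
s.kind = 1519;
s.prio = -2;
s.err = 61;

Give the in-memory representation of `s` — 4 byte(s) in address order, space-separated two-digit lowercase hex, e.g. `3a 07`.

6a ff bd f6

type (13b) val=-150 bits=0x1f6a at bit 0: 0x00001f6a
kind (11b) val=1519 bits=0x5ef at bit 13: 0x00bdff6a
prio (2b) val=-2 bits=0x2 at bit 24: 0x02bdff6a
err (6b) val=61 bits=0x3d at bit 26: 0xf6bdff6a
word = 0xf6bdff6a → little-endian bytes:
  [0]=0x6a  [1]=0xff  [2]=0xbd  [3]=0xf6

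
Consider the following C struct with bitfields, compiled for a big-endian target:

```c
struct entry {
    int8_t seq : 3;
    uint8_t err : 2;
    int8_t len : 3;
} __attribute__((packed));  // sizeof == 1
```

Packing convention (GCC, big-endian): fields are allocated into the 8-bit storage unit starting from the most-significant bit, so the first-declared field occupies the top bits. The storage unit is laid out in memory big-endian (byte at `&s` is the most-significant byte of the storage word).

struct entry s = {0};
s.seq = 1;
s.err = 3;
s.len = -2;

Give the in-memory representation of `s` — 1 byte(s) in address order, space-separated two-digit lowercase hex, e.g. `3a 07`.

seq:3 = 1 → 0x1 << 5 → word 0x20
err:2 = 3 → 0x3 << 3 → word 0x38
len:3 = -2 → 0x6 << 0 → word 0x3e
word = 0x3e → big-endian bytes:
  [0]=0x3e

3e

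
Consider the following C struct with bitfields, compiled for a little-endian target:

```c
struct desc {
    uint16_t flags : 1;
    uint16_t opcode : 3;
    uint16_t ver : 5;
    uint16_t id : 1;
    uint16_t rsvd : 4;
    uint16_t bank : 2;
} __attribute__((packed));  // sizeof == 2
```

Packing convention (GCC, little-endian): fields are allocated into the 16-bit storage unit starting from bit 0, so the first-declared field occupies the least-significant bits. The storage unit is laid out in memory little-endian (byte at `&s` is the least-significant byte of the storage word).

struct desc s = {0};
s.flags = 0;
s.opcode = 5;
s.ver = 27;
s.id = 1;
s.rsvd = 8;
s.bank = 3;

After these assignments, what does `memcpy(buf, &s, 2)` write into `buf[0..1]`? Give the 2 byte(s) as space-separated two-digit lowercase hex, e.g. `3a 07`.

[0+:1] flags=0 & 0x1 = 0x0; word=0x0000
[1+:3] opcode=5 & 0x7 = 0x5; word=0x000a
[4+:5] ver=27 & 0x1f = 0x1b; word=0x01ba
[9+:1] id=1 & 0x1 = 0x1; word=0x03ba
[10+:4] rsvd=8 & 0xf = 0x8; word=0x23ba
[14+:2] bank=3 & 0x3 = 0x3; word=0xe3ba
word = 0xe3ba → little-endian bytes:
  [0]=0xba  [1]=0xe3

ba e3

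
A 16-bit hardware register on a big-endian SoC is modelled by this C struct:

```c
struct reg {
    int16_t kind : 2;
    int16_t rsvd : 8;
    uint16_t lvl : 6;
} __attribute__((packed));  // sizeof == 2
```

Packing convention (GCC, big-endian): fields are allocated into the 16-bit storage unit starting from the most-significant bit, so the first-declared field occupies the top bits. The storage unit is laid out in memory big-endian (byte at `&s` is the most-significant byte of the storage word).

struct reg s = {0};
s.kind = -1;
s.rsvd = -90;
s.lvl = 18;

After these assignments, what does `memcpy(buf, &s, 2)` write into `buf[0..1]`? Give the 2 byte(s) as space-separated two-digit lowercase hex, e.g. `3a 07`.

[14+:2] kind=-1 & 0x3 = 0x3; word=0xc000
[6+:8] rsvd=-90 & 0xff = 0xa6; word=0xe980
[0+:6] lvl=18 & 0x3f = 0x12; word=0xe992
word = 0xe992 → big-endian bytes:
  [0]=0xe9  [1]=0x92

e9 92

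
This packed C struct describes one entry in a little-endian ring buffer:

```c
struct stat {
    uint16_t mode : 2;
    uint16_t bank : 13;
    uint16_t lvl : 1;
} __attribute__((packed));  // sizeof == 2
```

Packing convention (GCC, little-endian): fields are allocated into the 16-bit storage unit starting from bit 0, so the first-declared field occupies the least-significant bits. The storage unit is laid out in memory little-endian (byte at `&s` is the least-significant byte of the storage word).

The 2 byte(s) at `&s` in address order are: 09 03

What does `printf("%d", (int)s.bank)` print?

[0]=0x09 [1]=0x03 (little-endian) → word 0x0309
mode:2 @ bit 0 → (0x0309>>0)&0x3 = 0x1
bank:13 @ bit 2 → (0x0309>>2)&0x1fff = 0xc2  ←
lvl:1 @ bit 15 → (0x0309>>15)&0x1 = 0x0

194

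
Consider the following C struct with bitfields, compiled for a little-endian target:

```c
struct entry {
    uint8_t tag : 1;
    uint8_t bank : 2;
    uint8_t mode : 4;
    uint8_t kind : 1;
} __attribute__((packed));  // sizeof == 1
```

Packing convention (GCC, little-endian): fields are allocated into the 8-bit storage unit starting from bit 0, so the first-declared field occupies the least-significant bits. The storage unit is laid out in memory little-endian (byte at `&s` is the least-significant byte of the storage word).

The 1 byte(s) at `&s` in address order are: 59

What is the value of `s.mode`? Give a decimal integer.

[0]=0x59 (little-endian) → word 0x59
tag [0+:1] = (word>>0) & 0x1 = 1
bank [1+:2] = (word>>1) & 0x3 = 0
mode [3+:4] = (word>>3) & 0xf = 11  ←
kind [7+:1] = (word>>7) & 0x1 = 0

11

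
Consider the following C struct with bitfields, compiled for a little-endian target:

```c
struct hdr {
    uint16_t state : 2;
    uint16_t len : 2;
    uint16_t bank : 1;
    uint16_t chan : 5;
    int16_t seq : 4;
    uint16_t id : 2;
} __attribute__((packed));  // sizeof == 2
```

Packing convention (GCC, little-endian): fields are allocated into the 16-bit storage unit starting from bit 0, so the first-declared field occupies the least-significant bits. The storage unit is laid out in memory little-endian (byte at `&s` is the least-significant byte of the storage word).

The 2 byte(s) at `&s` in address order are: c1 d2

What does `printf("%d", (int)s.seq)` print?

[0]=0xc1 [1]=0xd2 (little-endian) → word 0xd2c1
state [0+:2] = (word>>0) & 0x3 = 1
len [2+:2] = (word>>2) & 0x3 = 0
bank [4+:1] = (word>>4) & 0x1 = 0
chan [5+:5] = (word>>5) & 0x1f = 22
seq [10+:4] = (word>>10) & 0xf = 4  ←
id [14+:2] = (word>>14) & 0x3 = 3
seq signed 4b, MSB=0: value = 4

4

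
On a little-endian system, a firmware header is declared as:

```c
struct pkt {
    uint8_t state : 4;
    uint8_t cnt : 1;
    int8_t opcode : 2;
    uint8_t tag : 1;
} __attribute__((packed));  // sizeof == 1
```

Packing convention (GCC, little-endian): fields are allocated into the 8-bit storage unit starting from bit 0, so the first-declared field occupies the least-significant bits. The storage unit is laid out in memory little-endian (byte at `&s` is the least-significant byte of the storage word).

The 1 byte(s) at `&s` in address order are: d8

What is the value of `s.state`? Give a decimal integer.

8

[0]=0xd8 (little-endian) → word 0xd8
state [0+:4] = (word>>0) & 0xf = 8  ←
cnt [4+:1] = (word>>4) & 0x1 = 1
opcode [5+:2] = (word>>5) & 0x3 = 2
tag [7+:1] = (word>>7) & 0x1 = 1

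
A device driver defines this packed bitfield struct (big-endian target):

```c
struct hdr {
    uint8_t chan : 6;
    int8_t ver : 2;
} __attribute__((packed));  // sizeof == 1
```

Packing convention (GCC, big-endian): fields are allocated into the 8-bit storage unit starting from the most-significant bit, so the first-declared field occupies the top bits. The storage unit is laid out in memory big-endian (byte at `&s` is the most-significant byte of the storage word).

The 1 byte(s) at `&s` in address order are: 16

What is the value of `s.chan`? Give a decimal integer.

5

[0]=0x16 (big-endian) → word 0x16
chan:6 @ bit 2 → (0x16>>2)&0x3f = 0x5  ←
ver:2 @ bit 0 → (0x16>>0)&0x3 = 0x2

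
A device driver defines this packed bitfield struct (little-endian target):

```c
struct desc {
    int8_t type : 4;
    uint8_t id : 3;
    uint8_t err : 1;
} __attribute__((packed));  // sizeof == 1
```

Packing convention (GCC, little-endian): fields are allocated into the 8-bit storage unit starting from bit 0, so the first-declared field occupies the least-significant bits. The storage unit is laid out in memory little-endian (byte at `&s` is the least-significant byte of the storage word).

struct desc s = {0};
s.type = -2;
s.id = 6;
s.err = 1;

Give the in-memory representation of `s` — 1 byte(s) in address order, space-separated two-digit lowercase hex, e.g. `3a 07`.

ee

type (4b) val=-2 bits=0xe at bit 0: 0x0e
id (3b) val=6 bits=0x6 at bit 4: 0x6e
err (1b) val=1 bits=0x1 at bit 7: 0xee
word = 0xee → little-endian bytes:
  [0]=0xee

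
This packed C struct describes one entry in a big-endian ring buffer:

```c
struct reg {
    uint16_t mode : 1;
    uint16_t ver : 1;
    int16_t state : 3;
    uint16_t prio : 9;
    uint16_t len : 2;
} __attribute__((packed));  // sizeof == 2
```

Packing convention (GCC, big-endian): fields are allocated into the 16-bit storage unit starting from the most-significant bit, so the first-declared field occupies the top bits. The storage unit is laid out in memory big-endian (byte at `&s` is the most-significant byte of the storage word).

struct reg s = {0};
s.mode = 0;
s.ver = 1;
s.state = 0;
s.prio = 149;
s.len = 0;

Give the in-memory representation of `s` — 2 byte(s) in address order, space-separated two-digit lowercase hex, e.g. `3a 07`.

mode (1b) val=0 bits=0x0 at bit 15: 0x0000
ver (1b) val=1 bits=0x1 at bit 14: 0x4000
state (3b) val=0 bits=0x0 at bit 11: 0x4000
prio (9b) val=149 bits=0x95 at bit 2: 0x4254
len (2b) val=0 bits=0x0 at bit 0: 0x4254
word = 0x4254 → big-endian bytes:
  [0]=0x42  [1]=0x54

42 54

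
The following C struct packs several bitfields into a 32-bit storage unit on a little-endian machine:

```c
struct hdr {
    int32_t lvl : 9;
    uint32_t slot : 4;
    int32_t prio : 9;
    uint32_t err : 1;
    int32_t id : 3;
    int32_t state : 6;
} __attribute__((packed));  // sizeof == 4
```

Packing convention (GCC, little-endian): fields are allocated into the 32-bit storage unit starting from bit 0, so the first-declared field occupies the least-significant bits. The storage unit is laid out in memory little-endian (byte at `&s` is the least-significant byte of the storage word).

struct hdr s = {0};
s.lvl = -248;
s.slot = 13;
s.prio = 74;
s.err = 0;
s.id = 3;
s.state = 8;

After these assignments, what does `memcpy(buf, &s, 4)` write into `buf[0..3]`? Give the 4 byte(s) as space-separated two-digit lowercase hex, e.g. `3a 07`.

[0+:9] lvl=-248 & 0x1ff = 0x108; word=0x00000108
[9+:4] slot=13 & 0xf = 0xd; word=0x00001b08
[13+:9] prio=74 & 0x1ff = 0x4a; word=0x00095b08
[22+:1] err=0 & 0x1 = 0x0; word=0x00095b08
[23+:3] id=3 & 0x7 = 0x3; word=0x01895b08
[26+:6] state=8 & 0x3f = 0x8; word=0x21895b08
word = 0x21895b08 → little-endian bytes:
  [0]=0x08  [1]=0x5b  [2]=0x89  [3]=0x21

08 5b 89 21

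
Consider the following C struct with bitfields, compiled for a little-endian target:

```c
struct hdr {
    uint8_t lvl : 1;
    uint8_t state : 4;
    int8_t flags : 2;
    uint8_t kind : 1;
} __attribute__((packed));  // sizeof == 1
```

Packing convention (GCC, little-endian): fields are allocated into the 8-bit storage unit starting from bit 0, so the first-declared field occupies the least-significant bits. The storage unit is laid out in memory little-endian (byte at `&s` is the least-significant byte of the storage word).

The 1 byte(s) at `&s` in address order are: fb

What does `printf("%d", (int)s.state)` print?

13

[0]=0xfb (little-endian) → word 0xfb
lvl [0+:1] = (word>>0) & 0x1 = 1
state [1+:4] = (word>>1) & 0xf = 13  ←
flags [5+:2] = (word>>5) & 0x3 = 3
kind [7+:1] = (word>>7) & 0x1 = 1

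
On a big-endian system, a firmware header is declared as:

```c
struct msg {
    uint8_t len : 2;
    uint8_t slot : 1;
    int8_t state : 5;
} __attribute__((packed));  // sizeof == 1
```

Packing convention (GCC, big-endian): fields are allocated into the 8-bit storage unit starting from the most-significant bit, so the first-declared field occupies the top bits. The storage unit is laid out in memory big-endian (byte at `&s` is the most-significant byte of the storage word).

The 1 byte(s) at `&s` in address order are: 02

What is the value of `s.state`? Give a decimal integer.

2

[0]=0x02 (big-endian) → word 0x02
len:2 @ bit 6 → (0x02>>6)&0x3 = 0x0
slot:1 @ bit 5 → (0x02>>5)&0x1 = 0x0
state:5 @ bit 0 → (0x02>>0)&0x1f = 0x2  ←
state signed 5b, MSB=0: value = 2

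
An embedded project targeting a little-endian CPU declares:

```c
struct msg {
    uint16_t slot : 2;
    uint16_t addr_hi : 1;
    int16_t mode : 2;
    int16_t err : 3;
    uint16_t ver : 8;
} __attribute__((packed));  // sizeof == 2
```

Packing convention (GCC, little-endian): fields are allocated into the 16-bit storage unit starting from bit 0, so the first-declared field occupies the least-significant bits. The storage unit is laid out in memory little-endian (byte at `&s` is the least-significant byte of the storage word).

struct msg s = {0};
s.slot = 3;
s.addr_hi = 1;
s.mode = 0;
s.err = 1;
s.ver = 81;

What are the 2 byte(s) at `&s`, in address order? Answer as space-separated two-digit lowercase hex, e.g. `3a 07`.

slot:2 = 3 → 0x3 << 0 → word 0x0003
addr_hi:1 = 1 → 0x1 << 2 → word 0x0007
mode:2 = 0 → 0x0 << 3 → word 0x0007
err:3 = 1 → 0x1 << 5 → word 0x0027
ver:8 = 81 → 0x51 << 8 → word 0x5127
word = 0x5127 → little-endian bytes:
  [0]=0x27  [1]=0x51

27 51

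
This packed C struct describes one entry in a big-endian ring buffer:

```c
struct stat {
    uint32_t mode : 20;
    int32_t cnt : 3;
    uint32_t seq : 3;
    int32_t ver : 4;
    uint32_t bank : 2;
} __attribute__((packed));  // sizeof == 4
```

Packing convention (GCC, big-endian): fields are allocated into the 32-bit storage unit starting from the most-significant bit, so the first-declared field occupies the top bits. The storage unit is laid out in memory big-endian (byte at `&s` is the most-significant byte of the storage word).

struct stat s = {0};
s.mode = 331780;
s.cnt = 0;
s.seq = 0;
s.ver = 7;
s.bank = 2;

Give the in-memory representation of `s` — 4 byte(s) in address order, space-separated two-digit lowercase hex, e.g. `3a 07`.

mode (20b) val=331780 bits=0x51004 at bit 12: 0x51004000
cnt (3b) val=0 bits=0x0 at bit 9: 0x51004000
seq (3b) val=0 bits=0x0 at bit 6: 0x51004000
ver (4b) val=7 bits=0x7 at bit 2: 0x5100401c
bank (2b) val=2 bits=0x2 at bit 0: 0x5100401e
word = 0x5100401e → big-endian bytes:
  [0]=0x51  [1]=0x00  [2]=0x40  [3]=0x1e

51 00 40 1e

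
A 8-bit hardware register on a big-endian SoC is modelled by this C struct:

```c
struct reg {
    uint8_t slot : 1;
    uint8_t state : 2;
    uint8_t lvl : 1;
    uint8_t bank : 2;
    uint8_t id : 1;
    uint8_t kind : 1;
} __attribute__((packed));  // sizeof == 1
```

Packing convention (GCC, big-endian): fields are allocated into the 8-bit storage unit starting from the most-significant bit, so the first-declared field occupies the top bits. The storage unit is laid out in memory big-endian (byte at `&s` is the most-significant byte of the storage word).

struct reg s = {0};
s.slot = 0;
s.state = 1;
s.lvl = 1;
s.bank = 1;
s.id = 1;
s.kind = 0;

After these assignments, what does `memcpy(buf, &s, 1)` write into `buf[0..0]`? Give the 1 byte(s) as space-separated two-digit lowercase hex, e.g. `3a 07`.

36

slot (1b) val=0 bits=0x0 at bit 7: 0x00
state (2b) val=1 bits=0x1 at bit 5: 0x20
lvl (1b) val=1 bits=0x1 at bit 4: 0x30
bank (2b) val=1 bits=0x1 at bit 2: 0x34
id (1b) val=1 bits=0x1 at bit 1: 0x36
kind (1b) val=0 bits=0x0 at bit 0: 0x36
word = 0x36 → big-endian bytes:
  [0]=0x36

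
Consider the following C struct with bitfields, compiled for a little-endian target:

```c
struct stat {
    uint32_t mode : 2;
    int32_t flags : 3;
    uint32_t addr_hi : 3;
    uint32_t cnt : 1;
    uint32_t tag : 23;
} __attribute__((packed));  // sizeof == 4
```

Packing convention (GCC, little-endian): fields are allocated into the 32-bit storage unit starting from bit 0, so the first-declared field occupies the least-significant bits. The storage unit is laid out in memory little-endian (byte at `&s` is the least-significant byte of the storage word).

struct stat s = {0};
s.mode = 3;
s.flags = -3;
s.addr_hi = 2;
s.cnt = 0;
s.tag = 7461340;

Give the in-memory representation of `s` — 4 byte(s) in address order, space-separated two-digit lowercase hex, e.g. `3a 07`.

57 b8 b3 e3

[0+:2] mode=3 & 0x3 = 0x3; word=0x00000003
[2+:3] flags=-3 & 0x7 = 0x5; word=0x00000017
[5+:3] addr_hi=2 & 0x7 = 0x2; word=0x00000057
[8+:1] cnt=0 & 0x1 = 0x0; word=0x00000057
[9+:23] tag=7461340 & 0x7fffff = 0x71d9dc; word=0xe3b3b857
word = 0xe3b3b857 → little-endian bytes:
  [0]=0x57  [1]=0xb8  [2]=0xb3  [3]=0xe3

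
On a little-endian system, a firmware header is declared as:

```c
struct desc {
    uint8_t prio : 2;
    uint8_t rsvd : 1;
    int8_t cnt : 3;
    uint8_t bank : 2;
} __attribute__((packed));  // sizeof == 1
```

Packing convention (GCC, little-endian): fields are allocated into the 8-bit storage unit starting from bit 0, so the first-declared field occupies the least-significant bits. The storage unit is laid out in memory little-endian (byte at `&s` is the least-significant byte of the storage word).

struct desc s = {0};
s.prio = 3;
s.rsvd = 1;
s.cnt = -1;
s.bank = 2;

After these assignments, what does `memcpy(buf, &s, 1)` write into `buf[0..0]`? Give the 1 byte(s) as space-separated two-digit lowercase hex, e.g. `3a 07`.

prio (2b) val=3 bits=0x3 at bit 0: 0x03
rsvd (1b) val=1 bits=0x1 at bit 2: 0x07
cnt (3b) val=-1 bits=0x7 at bit 3: 0x3f
bank (2b) val=2 bits=0x2 at bit 6: 0xbf
word = 0xbf → little-endian bytes:
  [0]=0xbf

bf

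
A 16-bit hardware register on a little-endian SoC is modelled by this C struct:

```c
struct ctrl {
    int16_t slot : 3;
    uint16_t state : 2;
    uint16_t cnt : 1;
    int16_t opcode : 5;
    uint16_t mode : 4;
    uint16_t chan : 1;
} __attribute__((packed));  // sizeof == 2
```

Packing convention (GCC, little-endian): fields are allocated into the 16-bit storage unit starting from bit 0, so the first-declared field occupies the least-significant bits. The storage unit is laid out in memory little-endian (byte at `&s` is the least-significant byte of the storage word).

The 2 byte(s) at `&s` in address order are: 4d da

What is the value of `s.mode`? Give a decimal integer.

[0]=0x4d [1]=0xda (little-endian) → word 0xda4d
slot [0+:3] = (word>>0) & 0x7 = 5
state [3+:2] = (word>>3) & 0x3 = 1
cnt [5+:1] = (word>>5) & 0x1 = 0
opcode [6+:5] = (word>>6) & 0x1f = 9
mode [11+:4] = (word>>11) & 0xf = 11  ←
chan [15+:1] = (word>>15) & 0x1 = 1

11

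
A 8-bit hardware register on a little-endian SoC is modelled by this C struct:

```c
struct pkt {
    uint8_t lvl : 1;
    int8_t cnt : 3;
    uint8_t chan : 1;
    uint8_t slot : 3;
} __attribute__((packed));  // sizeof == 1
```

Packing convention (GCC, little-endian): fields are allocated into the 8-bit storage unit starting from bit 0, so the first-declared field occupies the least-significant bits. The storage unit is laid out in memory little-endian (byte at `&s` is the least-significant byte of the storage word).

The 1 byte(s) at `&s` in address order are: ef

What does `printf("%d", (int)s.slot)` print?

7

[0]=0xef (little-endian) → word 0xef
lvl [0+:1] = (word>>0) & 0x1 = 1
cnt [1+:3] = (word>>1) & 0x7 = 7
chan [4+:1] = (word>>4) & 0x1 = 0
slot [5+:3] = (word>>5) & 0x7 = 7  ←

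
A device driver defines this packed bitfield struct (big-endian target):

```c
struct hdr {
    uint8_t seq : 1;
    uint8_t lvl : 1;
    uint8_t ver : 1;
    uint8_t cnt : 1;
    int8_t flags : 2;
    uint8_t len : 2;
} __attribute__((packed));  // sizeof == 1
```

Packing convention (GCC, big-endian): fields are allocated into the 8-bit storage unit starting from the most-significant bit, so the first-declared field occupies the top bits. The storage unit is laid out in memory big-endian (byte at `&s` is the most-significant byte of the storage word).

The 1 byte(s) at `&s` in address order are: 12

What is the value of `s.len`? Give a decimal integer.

2

[0]=0x12 (big-endian) → word 0x12
seq [7+:1] = (word>>7) & 0x1 = 0
lvl [6+:1] = (word>>6) & 0x1 = 0
ver [5+:1] = (word>>5) & 0x1 = 0
cnt [4+:1] = (word>>4) & 0x1 = 1
flags [2+:2] = (word>>2) & 0x3 = 0
len [0+:2] = (word>>0) & 0x3 = 2  ←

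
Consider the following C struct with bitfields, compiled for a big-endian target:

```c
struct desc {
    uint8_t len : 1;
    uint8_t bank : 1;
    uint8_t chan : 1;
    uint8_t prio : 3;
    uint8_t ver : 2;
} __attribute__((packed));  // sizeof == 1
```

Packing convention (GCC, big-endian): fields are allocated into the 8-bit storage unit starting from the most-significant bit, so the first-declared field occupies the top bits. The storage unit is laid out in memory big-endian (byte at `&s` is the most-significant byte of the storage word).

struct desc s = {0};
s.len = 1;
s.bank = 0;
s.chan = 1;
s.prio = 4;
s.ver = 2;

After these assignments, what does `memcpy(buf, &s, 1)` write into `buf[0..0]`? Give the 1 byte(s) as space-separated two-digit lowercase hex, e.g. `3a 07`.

b2

len (1b) val=1 bits=0x1 at bit 7: 0x80
bank (1b) val=0 bits=0x0 at bit 6: 0x80
chan (1b) val=1 bits=0x1 at bit 5: 0xa0
prio (3b) val=4 bits=0x4 at bit 2: 0xb0
ver (2b) val=2 bits=0x2 at bit 0: 0xb2
word = 0xb2 → big-endian bytes:
  [0]=0xb2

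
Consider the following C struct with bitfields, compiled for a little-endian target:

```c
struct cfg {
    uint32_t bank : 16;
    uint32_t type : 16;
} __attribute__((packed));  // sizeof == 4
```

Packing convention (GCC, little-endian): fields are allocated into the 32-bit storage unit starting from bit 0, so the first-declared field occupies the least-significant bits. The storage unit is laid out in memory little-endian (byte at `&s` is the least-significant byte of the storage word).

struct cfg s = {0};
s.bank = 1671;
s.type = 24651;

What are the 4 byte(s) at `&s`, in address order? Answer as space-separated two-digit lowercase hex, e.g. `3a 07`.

87 06 4b 60

bank:16 = 1671 → 0x687 << 0 → word 0x00000687
type:16 = 24651 → 0x604b << 16 → word 0x604b0687
word = 0x604b0687 → little-endian bytes:
  [0]=0x87  [1]=0x06  [2]=0x4b  [3]=0x60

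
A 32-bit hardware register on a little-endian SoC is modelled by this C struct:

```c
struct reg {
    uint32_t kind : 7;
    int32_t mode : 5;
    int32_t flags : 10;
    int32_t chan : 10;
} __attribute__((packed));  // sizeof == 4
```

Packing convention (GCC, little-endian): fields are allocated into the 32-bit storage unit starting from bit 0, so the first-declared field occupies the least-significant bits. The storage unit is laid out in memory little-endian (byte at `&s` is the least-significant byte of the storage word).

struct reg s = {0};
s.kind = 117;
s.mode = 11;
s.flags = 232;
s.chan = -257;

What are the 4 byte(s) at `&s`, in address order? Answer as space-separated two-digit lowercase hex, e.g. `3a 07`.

[0+:7] kind=117 & 0x7f = 0x75; word=0x00000075
[7+:5] mode=11 & 0x1f = 0xb; word=0x000005f5
[12+:10] flags=232 & 0x3ff = 0xe8; word=0x000e85f5
[22+:10] chan=-257 & 0x3ff = 0x2ff; word=0xbfce85f5
word = 0xbfce85f5 → little-endian bytes:
  [0]=0xf5  [1]=0x85  [2]=0xce  [3]=0xbf

f5 85 ce bf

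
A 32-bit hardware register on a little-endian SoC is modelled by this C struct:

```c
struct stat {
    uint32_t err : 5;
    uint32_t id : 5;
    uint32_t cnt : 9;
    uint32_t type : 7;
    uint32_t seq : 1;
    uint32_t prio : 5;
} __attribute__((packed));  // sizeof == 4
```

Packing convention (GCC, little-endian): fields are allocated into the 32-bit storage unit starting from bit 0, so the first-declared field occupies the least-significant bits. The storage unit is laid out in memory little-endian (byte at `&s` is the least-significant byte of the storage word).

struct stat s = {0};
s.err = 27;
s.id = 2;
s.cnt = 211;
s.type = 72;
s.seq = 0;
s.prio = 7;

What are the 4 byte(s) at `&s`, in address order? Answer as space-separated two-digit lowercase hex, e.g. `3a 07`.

err (5b) val=27 bits=0x1b at bit 0: 0x0000001b
id (5b) val=2 bits=0x2 at bit 5: 0x0000005b
cnt (9b) val=211 bits=0xd3 at bit 10: 0x00034c5b
type (7b) val=72 bits=0x48 at bit 19: 0x02434c5b
seq (1b) val=0 bits=0x0 at bit 26: 0x02434c5b
prio (5b) val=7 bits=0x7 at bit 27: 0x3a434c5b
word = 0x3a434c5b → little-endian bytes:
  [0]=0x5b  [1]=0x4c  [2]=0x43  [3]=0x3a

5b 4c 43 3a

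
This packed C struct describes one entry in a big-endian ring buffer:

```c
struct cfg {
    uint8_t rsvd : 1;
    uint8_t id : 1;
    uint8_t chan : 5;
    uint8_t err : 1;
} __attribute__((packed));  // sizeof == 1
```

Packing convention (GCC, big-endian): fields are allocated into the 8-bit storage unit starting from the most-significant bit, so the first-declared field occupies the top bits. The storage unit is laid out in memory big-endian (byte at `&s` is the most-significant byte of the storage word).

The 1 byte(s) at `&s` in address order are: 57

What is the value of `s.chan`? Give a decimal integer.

[0]=0x57 (big-endian) → word 0x57
rsvd [7+:1] = (word>>7) & 0x1 = 0
id [6+:1] = (word>>6) & 0x1 = 1
chan [1+:5] = (word>>1) & 0x1f = 11  ←
err [0+:1] = (word>>0) & 0x1 = 1

11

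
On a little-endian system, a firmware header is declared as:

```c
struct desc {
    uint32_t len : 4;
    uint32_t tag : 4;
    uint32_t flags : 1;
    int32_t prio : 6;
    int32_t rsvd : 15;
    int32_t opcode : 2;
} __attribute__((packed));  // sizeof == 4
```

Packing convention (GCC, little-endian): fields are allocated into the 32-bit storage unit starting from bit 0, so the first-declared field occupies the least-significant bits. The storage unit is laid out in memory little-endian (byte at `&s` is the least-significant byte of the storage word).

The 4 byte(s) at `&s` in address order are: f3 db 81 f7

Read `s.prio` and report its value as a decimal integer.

[0]=0xf3 [1]=0xdb [2]=0x81 [3]=0xf7 (little-endian) → word 0xf781dbf3
len [0+:4] = (word>>0) & 0xf = 3
tag [4+:4] = (word>>4) & 0xf = 15
flags [8+:1] = (word>>8) & 0x1 = 1
prio [9+:6] = (word>>9) & 0x3f = 45  ←
rsvd [15+:15] = (word>>15) & 0x7fff = 28419
opcode [30+:2] = (word>>30) & 0x3 = 3
prio signed 6b, MSB=1: 45 - 64 = -19

-19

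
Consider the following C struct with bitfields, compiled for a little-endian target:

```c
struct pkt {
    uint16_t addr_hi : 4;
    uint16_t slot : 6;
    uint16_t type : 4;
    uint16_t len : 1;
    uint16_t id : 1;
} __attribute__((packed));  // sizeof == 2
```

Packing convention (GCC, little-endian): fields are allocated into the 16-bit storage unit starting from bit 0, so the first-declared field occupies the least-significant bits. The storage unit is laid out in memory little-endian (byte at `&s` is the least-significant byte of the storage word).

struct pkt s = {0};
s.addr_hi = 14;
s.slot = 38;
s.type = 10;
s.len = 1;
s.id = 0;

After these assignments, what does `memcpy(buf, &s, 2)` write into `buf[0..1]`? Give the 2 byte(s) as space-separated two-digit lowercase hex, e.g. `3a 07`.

6e 6a

addr_hi:4 = 14 → 0xe << 0 → word 0x000e
slot:6 = 38 → 0x26 << 4 → word 0x026e
type:4 = 10 → 0xa << 10 → word 0x2a6e
len:1 = 1 → 0x1 << 14 → word 0x6a6e
id:1 = 0 → 0x0 << 15 → word 0x6a6e
word = 0x6a6e → little-endian bytes:
  [0]=0x6e  [1]=0x6a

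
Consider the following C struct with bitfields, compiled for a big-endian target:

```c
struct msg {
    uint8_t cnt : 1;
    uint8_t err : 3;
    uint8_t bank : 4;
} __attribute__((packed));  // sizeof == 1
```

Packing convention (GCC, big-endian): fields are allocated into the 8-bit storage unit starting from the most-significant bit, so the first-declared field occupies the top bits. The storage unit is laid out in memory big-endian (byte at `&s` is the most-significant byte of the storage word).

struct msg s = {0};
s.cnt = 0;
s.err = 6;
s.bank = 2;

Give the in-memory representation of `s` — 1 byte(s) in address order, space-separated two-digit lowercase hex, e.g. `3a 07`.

cnt (1b) val=0 bits=0x0 at bit 7: 0x00
err (3b) val=6 bits=0x6 at bit 4: 0x60
bank (4b) val=2 bits=0x2 at bit 0: 0x62
word = 0x62 → big-endian bytes:
  [0]=0x62

62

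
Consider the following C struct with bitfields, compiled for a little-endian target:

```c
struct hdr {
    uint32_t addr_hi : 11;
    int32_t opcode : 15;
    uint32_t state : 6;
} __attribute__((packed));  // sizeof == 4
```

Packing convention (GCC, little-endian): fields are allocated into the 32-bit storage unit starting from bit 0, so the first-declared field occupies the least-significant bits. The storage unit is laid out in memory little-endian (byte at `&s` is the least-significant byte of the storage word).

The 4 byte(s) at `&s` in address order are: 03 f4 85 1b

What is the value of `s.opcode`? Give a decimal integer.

[0]=0x03 [1]=0xf4 [2]=0x85 [3]=0x1b (little-endian) → word 0x1b85f403
addr_hi [0+:11] = (word>>0) & 0x7ff = 1027
opcode [11+:15] = (word>>11) & 0x7fff = 28862  ←
state [26+:6] = (word>>26) & 0x3f = 6
opcode signed 15b, MSB=1: 28862 - 32768 = -3906

-3906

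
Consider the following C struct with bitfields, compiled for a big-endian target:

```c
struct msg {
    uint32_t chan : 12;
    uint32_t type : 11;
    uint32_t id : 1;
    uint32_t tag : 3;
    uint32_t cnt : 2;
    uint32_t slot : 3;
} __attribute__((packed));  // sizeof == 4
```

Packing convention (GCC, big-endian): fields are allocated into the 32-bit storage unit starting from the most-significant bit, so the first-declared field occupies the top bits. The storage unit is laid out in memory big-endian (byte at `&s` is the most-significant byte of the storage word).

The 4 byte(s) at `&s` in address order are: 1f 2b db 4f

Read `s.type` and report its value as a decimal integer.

1517

[0]=0x1f [1]=0x2b [2]=0xdb [3]=0x4f (big-endian) → word 0x1f2bdb4f
chan [20+:12] = (word>>20) & 0xfff = 498
type [9+:11] = (word>>9) & 0x7ff = 1517  ←
id [8+:1] = (word>>8) & 0x1 = 1
tag [5+:3] = (word>>5) & 0x7 = 2
cnt [3+:2] = (word>>3) & 0x3 = 1
slot [0+:3] = (word>>0) & 0x7 = 7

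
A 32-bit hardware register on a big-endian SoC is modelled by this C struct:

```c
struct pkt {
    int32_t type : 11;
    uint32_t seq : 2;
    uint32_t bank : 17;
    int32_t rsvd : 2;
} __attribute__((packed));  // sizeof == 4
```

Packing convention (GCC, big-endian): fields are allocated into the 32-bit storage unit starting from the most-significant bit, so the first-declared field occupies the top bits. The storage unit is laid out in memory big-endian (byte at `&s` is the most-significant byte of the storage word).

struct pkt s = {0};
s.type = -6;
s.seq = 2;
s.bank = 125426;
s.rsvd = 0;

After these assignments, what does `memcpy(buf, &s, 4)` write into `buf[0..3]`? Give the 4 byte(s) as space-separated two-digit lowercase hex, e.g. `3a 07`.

ff 57 a7 c8

[21+:11] type=-6 & 0x7ff = 0x7fa; word=0xff400000
[19+:2] seq=2 & 0x3 = 0x2; word=0xff500000
[2+:17] bank=125426 & 0x1ffff = 0x1e9f2; word=0xff57a7c8
[0+:2] rsvd=0 & 0x3 = 0x0; word=0xff57a7c8
word = 0xff57a7c8 → big-endian bytes:
  [0]=0xff  [1]=0x57  [2]=0xa7  [3]=0xc8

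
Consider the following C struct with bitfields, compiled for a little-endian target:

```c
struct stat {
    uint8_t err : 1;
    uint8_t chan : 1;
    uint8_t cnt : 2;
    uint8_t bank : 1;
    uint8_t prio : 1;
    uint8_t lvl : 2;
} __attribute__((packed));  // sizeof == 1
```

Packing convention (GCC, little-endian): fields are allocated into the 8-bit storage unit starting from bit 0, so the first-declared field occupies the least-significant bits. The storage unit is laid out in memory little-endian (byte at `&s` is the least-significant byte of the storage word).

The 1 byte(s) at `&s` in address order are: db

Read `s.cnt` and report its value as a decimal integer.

[0]=0xdb (little-endian) → word 0xdb
err:1 @ bit 0 → (0xdb>>0)&0x1 = 0x1
chan:1 @ bit 1 → (0xdb>>1)&0x1 = 0x1
cnt:2 @ bit 2 → (0xdb>>2)&0x3 = 0x2  ←
bank:1 @ bit 4 → (0xdb>>4)&0x1 = 0x1
prio:1 @ bit 5 → (0xdb>>5)&0x1 = 0x0
lvl:2 @ bit 6 → (0xdb>>6)&0x3 = 0x3

2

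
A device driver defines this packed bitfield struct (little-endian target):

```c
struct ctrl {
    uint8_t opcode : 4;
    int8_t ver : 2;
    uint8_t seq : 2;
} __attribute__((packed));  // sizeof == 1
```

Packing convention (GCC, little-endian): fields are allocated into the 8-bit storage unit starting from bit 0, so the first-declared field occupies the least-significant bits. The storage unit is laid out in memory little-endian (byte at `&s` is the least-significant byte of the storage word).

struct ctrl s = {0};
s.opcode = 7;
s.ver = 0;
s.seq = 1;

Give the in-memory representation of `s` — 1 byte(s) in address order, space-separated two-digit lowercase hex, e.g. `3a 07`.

opcode (4b) val=7 bits=0x7 at bit 0: 0x07
ver (2b) val=0 bits=0x0 at bit 4: 0x07
seq (2b) val=1 bits=0x1 at bit 6: 0x47
word = 0x47 → little-endian bytes:
  [0]=0x47

47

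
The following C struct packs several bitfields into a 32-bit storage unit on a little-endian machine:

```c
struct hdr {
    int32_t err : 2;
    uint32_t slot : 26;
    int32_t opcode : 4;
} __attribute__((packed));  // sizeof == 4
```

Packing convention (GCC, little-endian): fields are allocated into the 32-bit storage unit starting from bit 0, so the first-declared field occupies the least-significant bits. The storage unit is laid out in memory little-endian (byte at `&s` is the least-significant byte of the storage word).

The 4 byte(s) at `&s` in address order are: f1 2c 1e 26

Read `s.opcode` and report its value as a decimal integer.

[0]=0xf1 [1]=0x2c [2]=0x1e [3]=0x26 (little-endian) → word 0x261e2cf1
err:2 @ bit 0 → (0x261e2cf1>>0)&0x3 = 0x1
slot:26 @ bit 2 → (0x261e2cf1>>2)&0x3ffffff = 0x1878b3c
opcode:4 @ bit 28 → (0x261e2cf1>>28)&0xf = 0x2  ←
opcode signed 4b, MSB=0: value = 2

2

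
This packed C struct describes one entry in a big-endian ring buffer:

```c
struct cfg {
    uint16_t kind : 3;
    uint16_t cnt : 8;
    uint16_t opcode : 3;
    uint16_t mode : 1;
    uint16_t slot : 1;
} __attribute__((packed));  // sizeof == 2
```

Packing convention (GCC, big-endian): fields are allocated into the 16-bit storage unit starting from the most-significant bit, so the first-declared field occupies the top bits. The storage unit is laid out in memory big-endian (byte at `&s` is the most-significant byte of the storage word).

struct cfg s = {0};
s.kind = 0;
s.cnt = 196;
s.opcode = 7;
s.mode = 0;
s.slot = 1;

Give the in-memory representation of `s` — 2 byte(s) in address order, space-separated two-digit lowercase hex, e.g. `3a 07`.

kind:3 = 0 → 0x0 << 13 → word 0x0000
cnt:8 = 196 → 0xc4 << 5 → word 0x1880
opcode:3 = 7 → 0x7 << 2 → word 0x189c
mode:1 = 0 → 0x0 << 1 → word 0x189c
slot:1 = 1 → 0x1 << 0 → word 0x189d
word = 0x189d → big-endian bytes:
  [0]=0x18  [1]=0x9d

18 9d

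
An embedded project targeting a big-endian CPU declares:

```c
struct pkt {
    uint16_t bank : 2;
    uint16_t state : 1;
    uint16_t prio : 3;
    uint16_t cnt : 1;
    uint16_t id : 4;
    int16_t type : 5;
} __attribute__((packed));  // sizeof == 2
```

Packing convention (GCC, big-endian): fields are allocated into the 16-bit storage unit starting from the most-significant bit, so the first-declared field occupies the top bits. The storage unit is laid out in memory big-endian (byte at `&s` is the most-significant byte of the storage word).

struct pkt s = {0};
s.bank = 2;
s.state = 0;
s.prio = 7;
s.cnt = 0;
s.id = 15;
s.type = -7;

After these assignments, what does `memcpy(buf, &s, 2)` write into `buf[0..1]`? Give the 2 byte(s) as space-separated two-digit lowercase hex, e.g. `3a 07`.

bank (2b) val=2 bits=0x2 at bit 14: 0x8000
state (1b) val=0 bits=0x0 at bit 13: 0x8000
prio (3b) val=7 bits=0x7 at bit 10: 0x9c00
cnt (1b) val=0 bits=0x0 at bit 9: 0x9c00
id (4b) val=15 bits=0xf at bit 5: 0x9de0
type (5b) val=-7 bits=0x19 at bit 0: 0x9df9
word = 0x9df9 → big-endian bytes:
  [0]=0x9d  [1]=0xf9

9d f9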